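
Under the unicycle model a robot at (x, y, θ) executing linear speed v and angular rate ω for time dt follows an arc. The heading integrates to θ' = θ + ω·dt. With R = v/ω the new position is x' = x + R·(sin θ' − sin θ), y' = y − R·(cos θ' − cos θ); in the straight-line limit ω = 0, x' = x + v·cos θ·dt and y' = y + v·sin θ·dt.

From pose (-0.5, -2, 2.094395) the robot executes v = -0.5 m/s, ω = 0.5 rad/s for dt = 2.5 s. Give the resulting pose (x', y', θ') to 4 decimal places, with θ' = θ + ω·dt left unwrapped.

θ' = 2.0944 + 0.5·2.5 = 3.3444
R = v/ω = -0.5/0.5 = -1.0000
x' = -0.5 + -1.0000·(sin 3.3444 − sin 2.0944) = 0.5674
y' = -2 − -1.0000·(cos 3.3444 − cos 2.0944) = -2.4795

(0.5674, -2.4795, 3.3444)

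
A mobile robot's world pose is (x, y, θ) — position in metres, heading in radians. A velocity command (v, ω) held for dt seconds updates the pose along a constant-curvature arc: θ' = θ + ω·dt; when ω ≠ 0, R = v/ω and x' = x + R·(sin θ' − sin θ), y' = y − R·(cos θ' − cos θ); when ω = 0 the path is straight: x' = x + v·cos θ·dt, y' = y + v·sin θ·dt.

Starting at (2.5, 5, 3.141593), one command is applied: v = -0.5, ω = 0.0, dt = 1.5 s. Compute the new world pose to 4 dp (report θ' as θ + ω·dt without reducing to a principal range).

θ' = 3.1416 + 0.0·1.5 = 3.1416
ω = 0 → straight: x' = 2.5 + -0.5·cos(3.1416)·1.5 = 3.2500
y' = 5 + -0.5·sin(3.1416)·1.5 = 5.0000

(3.2500, 5.0000, 3.1416)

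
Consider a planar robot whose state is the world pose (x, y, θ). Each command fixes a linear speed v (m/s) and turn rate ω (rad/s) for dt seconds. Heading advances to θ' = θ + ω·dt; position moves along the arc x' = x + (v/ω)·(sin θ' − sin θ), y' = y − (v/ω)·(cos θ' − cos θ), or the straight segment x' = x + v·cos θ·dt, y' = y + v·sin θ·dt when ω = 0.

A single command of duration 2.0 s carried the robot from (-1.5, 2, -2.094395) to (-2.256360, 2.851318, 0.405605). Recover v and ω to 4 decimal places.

Δθ = 0.405605 − -2.094395 = 2.500000
ω = Δθ/dt = 2.500000/2.0 = 1.2500
R = −Δy/(cos θ' − cos θ) = -0.6000
v = R·ω = -0.6000·1.2500 = -0.7500

v = -0.7500, ω = 1.2500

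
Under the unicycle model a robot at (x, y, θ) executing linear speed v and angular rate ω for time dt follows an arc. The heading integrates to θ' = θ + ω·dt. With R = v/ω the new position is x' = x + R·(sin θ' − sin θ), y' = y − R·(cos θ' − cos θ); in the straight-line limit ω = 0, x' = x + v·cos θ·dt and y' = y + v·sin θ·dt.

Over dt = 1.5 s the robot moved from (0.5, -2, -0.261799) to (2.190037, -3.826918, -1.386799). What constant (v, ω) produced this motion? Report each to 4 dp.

v = 1.7500, ω = -0.7500

Δθ = -1.386799 − -0.261799 = -1.125000
ω = Δθ/dt = -1.125000/1.5 = -0.7500
R = −Δy/(cos θ' − cos θ) = -2.3333
v = R·ω = -2.3333·-0.7500 = 1.7500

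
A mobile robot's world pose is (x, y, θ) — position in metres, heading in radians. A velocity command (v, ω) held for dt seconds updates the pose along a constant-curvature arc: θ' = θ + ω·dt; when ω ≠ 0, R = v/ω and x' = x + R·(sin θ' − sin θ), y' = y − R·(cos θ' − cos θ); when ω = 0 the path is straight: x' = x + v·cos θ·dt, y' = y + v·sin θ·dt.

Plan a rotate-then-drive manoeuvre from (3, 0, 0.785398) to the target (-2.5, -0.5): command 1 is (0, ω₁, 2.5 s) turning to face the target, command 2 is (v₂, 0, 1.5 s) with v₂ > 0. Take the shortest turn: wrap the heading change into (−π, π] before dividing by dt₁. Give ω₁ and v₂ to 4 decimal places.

heading to target = atan2(-0.5−0, -2.5−3) = -3.0509
Δθ = wrap(-3.0509 − 0.7854) = 2.4469; ω₁ = Δθ/dt₁ = 0.9787
distance = √((-2.5−3)² + (-0.5−0)²) = 5.5227; v₂ = distance/dt₂ = 3.6818

ω₁ = 0.9787, v₂ = 3.6818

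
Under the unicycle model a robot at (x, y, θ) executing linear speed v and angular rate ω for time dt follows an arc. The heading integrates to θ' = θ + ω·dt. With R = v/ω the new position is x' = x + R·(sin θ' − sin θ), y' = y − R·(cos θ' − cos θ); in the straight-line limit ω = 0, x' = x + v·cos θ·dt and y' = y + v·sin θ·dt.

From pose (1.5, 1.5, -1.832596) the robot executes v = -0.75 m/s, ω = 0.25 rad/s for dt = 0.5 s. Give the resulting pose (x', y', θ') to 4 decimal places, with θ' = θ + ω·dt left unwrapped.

θ' = -1.8326 + 0.25·0.5 = -1.7076
R = v/ω = -0.75/0.25 = -3.0000
x' = 1.5 + -3.0000·(sin -1.7076 − sin -1.8326) = 1.5742
y' = 1.5 − -3.0000·(cos -1.7076 − cos -1.8326) = 1.8673

(1.5742, 1.8673, -1.7076)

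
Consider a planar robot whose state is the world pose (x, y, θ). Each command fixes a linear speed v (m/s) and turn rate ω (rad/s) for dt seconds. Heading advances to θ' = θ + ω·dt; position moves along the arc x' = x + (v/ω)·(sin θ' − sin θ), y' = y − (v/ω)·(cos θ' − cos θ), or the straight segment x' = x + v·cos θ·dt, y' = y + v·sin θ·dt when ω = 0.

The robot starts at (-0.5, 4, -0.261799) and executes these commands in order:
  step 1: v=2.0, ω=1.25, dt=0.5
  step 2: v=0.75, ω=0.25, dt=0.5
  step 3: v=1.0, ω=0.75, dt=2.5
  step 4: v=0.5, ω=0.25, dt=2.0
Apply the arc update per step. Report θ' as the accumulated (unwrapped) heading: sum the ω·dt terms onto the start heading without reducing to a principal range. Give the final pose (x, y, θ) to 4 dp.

step 1: θ'=0.3632 (R=1.6000) → pose (0.4825, 4.0499, 0.3632)
step 2: θ'=0.4882 (R=3.0000) → pose (0.8238, 4.2046, 0.4882)
step 3: θ'=2.3632 (R=1.3333) → pose (1.1346, 6.3316, 2.3632)
step 4: θ'=2.8632 (R=2.0000) → pose (0.2800, 6.8305, 2.8632)

(0.2800, 6.8305, 2.8632)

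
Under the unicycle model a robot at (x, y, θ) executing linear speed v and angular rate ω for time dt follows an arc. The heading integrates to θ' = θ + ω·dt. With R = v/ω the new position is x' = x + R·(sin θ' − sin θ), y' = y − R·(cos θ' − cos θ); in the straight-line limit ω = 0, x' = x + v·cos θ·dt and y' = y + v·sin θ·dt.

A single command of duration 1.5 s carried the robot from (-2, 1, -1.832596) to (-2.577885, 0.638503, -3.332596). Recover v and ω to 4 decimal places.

Δθ = -3.332596 − -1.832596 = -1.500000
ω = Δθ/dt = -1.500000/1.5 = -1.0000
R = Δx/(sin θ' − sin θ) = -0.5000
v = R·ω = -0.5000·-1.0000 = 0.5000

v = 0.5000, ω = -1.0000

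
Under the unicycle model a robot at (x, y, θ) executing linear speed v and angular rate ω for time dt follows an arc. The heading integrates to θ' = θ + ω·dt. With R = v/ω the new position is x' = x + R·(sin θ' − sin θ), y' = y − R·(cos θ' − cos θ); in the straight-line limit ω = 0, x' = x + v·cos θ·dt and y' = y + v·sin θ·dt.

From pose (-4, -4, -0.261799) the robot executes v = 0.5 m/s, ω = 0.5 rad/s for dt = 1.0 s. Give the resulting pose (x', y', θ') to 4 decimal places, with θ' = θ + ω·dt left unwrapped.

(-3.5052, -4.0058, 0.2382)

θ' = -0.2618 + 0.5·1.0 = 0.2382
R = v/ω = 0.5/0.5 = 1.0000
x' = -4 + 1.0000·(sin 0.2382 − sin -0.2618) = -3.5052
y' = -4 − 1.0000·(cos 0.2382 − cos -0.2618) = -4.0058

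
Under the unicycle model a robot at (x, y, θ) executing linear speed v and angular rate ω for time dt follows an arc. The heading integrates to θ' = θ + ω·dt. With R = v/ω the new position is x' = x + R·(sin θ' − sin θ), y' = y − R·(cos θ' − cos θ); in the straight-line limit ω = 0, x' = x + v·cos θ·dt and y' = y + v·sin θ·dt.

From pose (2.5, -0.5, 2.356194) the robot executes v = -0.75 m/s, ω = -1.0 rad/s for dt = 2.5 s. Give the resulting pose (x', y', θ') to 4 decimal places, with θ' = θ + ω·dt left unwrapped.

θ' = 2.3562 + -1.0·2.5 = -0.1438
R = v/ω = -0.75/-1.0 = 0.7500
x' = 2.5 + 0.7500·(sin -0.1438 − sin 2.3562) = 1.8622
y' = -0.5 − 0.7500·(cos -0.1438 − cos 2.3562) = -1.7726

(1.8622, -1.7726, -0.1438)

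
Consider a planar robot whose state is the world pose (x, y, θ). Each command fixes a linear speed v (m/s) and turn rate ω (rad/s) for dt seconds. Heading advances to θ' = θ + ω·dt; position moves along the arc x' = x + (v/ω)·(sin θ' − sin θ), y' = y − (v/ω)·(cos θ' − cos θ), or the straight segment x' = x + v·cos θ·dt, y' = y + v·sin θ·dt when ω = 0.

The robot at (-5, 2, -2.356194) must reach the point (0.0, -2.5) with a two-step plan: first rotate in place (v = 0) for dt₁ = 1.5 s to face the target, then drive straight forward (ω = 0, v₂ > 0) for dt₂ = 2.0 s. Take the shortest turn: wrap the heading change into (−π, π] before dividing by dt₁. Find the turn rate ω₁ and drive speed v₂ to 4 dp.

heading to target = atan2(-2.5−2, 0−-5) = -0.7328
Δθ = wrap(-0.7328 − -2.3562) = 1.6234; ω₁ = Δθ/dt₁ = 1.0823
distance = √((0−-5)² + (-2.5−2)²) = 6.7268; v₂ = distance/dt₂ = 3.3634

ω₁ = 1.0823, v₂ = 3.3634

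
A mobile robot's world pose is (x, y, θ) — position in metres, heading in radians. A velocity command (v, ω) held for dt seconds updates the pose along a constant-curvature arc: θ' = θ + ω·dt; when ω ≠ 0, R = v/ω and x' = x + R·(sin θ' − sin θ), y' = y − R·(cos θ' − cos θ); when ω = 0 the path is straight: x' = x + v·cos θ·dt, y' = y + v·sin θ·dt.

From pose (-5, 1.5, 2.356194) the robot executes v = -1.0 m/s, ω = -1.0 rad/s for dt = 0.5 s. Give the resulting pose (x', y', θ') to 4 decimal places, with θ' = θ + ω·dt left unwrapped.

(-4.7476, 1.0744, 1.8562)

θ' = 2.3562 + -1.0·0.5 = 1.8562
R = v/ω = -1.0/-1.0 = 1.0000
x' = -5 + 1.0000·(sin 1.8562 − sin 2.3562) = -4.7476
y' = 1.5 − 1.0000·(cos 1.8562 − cos 2.3562) = 1.0744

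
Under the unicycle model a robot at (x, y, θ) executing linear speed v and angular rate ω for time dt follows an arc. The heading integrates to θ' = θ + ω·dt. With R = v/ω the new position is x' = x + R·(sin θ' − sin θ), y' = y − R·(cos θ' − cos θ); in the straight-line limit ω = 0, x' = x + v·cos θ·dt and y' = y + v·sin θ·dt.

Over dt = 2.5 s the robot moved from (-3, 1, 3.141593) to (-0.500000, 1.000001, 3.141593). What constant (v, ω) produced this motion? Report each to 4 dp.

Δθ = 3.141593 − 3.141593 = 0.000000
ω = Δθ/dt = 0.000000/2.5 = 0.0000
ω = 0 → v = (Δx·cos θ + Δy·sin θ)/dt = -1.0000

v = -1.0000, ω = 0.0000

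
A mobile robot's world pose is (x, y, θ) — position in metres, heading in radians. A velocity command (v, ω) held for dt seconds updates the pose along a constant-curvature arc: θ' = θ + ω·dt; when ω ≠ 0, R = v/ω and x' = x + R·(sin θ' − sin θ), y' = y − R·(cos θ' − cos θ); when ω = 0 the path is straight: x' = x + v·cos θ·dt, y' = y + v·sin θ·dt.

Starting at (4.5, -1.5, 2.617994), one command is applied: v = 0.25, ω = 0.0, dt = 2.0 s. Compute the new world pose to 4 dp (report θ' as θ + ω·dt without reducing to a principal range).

θ' = 2.6180 + 0.0·2.0 = 2.6180
ω = 0 → straight: x' = 4.5 + 0.25·cos(2.6180)·2.0 = 4.0670
y' = -1.5 + 0.25·sin(2.6180)·2.0 = -1.2500

(4.0670, -1.2500, 2.6180)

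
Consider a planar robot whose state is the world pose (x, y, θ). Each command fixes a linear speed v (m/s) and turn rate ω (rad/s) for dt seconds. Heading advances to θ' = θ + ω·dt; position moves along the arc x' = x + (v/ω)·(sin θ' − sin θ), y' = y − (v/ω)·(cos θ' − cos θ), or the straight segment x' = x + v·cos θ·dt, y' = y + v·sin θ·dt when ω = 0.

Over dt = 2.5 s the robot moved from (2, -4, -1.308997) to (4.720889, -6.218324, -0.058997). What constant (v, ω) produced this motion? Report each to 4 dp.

v = 1.5000, ω = 0.5000

Δθ = -0.058997 − -1.308997 = 1.250000
ω = Δθ/dt = 1.250000/2.5 = 0.5000
R = Δx/(sin θ' − sin θ) = 3.0000
v = R·ω = 3.0000·0.5000 = 1.5000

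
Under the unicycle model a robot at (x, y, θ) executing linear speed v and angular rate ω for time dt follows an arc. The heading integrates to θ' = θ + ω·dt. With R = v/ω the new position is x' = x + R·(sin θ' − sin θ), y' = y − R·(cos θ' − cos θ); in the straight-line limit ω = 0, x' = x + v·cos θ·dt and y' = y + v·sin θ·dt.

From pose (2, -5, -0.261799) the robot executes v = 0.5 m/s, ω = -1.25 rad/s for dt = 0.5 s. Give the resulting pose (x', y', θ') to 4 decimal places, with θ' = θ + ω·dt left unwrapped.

(2.2065, -5.1336, -0.8868)

θ' = -0.2618 + -1.25·0.5 = -0.8868
R = v/ω = 0.5/-1.25 = -0.4000
x' = 2 + -0.4000·(sin -0.8868 − sin -0.2618) = 2.2065
y' = -5 − -0.4000·(cos -0.8868 − cos -0.2618) = -5.1336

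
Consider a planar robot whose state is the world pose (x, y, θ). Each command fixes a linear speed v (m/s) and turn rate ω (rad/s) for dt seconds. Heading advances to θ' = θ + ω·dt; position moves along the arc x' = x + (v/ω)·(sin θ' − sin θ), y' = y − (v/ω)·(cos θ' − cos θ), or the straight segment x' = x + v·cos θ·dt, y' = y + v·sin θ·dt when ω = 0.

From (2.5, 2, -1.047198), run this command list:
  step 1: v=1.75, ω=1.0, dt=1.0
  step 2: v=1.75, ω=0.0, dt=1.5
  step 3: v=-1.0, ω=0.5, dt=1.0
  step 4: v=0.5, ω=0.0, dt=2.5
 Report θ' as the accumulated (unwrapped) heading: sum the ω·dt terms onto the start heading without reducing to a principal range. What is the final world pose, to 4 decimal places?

(6.7098, 1.3506, 0.4528)

step 1: θ'=-0.0472 (R=1.7500) → pose (3.9330, 1.1269, -0.0472)
step 2: θ'=-0.0472 (straight) → pose (6.5551, 1.0031, -0.0472)
step 3: θ'=0.4528 (R=-2.0000) → pose (5.5857, 0.8038, 0.4528)
step 4: θ'=0.4528 (straight) → pose (6.7098, 1.3506, 0.4528)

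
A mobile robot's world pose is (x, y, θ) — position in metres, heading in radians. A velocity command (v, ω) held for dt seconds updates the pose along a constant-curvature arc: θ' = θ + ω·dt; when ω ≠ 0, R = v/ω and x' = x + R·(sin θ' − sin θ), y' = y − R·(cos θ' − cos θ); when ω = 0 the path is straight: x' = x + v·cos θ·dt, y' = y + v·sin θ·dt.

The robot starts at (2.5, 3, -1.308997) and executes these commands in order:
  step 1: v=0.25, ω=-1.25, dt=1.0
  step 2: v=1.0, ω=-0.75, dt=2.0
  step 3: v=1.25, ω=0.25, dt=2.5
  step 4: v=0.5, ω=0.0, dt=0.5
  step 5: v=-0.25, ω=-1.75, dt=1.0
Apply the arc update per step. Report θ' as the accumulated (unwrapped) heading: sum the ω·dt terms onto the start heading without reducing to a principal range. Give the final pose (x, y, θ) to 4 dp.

step 1: θ'=-2.5590 (R=-0.2000) → pose (2.4169, 2.7812, -2.5590)
step 2: θ'=-4.0590 (R=-1.3333) → pose (0.6246, 3.0841, -4.0590)
step 3: θ'=-3.4340 (R=5.0000) → pose (-1.9043, 4.8325, -3.4340)
step 4: θ'=-3.4340 (straight) → pose (-2.1437, 4.9045, -3.4340)
step 5: θ'=-5.1840 (R=0.1429) → pose (-2.0576, 4.7028, -5.1840)

(-2.0576, 4.7028, -5.1840)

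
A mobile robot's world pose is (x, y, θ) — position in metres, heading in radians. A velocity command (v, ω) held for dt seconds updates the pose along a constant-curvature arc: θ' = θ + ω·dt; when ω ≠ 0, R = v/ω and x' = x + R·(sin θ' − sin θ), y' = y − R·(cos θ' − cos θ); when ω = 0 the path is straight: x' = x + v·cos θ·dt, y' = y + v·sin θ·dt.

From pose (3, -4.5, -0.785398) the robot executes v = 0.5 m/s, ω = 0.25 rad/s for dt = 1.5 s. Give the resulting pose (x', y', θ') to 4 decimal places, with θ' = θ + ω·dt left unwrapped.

θ' = -0.7854 + 0.25·1.5 = -0.4104
R = v/ω = 0.5/0.25 = 2.0000
x' = 3 + 2.0000·(sin -0.4104 − sin -0.7854) = 3.6163
y' = -4.5 − 2.0000·(cos -0.4104 − cos -0.7854) = -4.9197

(3.6163, -4.9197, -0.4104)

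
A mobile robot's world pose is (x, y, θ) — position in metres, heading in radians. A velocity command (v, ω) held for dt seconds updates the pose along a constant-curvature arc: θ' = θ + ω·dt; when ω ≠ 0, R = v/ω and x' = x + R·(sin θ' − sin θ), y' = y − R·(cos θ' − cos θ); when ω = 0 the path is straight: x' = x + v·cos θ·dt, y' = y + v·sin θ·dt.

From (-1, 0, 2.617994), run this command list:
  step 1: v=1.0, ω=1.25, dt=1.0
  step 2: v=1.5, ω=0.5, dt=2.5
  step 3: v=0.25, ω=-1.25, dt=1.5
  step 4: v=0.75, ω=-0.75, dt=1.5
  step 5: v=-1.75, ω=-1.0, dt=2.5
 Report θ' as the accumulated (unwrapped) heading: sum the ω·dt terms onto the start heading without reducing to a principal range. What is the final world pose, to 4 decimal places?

step 1: θ'=3.8680 (R=0.8000) → pose (-1.9313, -0.0948, 3.8680)
step 2: θ'=5.1180 (R=3.0000) → pose (-2.6954, -3.5212, 5.1180)
step 3: θ'=3.2430 (R=-0.2000) → pose (-2.8589, -3.7991, 3.2430)
step 4: θ'=2.1180 (R=-1.0000) → pose (-3.8141, -3.3245, 2.1180)
step 5: θ'=-0.3820 (R=1.7500) → pose (-5.9610, -5.8589, -0.3820)

(-5.9610, -5.8589, -0.3820)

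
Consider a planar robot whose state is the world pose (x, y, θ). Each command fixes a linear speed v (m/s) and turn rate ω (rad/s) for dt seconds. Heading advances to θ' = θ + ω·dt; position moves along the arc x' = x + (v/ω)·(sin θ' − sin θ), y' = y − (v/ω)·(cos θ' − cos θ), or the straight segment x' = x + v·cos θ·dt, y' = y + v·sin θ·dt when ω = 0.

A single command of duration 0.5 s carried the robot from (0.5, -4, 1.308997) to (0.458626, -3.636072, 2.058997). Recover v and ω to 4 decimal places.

Δθ = 2.058997 − 1.308997 = 0.750000
ω = Δθ/dt = 0.750000/0.5 = 1.5000
R = −Δy/(cos θ' − cos θ) = 0.5000
v = R·ω = 0.5000·1.5000 = 0.7500

v = 0.7500, ω = 1.5000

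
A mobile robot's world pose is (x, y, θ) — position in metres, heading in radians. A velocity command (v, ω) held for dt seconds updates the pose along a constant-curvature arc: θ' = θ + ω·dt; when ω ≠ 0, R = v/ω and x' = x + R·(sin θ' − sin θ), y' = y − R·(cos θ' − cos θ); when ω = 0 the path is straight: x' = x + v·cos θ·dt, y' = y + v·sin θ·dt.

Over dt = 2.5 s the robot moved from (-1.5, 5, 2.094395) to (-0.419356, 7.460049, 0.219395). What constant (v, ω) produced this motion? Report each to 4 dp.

v = 1.2500, ω = -0.7500

Δθ = 0.219395 − 2.094395 = -1.875000
ω = Δθ/dt = -1.875000/2.5 = -0.7500
R = −Δy/(cos θ' − cos θ) = -1.6667
v = R·ω = -1.6667·-0.7500 = 1.2500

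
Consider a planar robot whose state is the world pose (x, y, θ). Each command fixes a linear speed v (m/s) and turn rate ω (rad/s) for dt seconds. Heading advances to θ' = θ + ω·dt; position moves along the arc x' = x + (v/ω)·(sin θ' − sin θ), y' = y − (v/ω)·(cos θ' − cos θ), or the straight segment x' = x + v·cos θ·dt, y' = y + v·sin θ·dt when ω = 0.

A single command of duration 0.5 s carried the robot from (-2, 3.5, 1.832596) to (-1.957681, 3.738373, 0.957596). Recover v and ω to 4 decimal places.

v = 0.5000, ω = -1.7500

Δθ = 0.957596 − 1.832596 = -0.875000
ω = Δθ/dt = -0.875000/0.5 = -1.7500
R = −Δy/(cos θ' − cos θ) = -0.2857
v = R·ω = -0.2857·-1.7500 = 0.5000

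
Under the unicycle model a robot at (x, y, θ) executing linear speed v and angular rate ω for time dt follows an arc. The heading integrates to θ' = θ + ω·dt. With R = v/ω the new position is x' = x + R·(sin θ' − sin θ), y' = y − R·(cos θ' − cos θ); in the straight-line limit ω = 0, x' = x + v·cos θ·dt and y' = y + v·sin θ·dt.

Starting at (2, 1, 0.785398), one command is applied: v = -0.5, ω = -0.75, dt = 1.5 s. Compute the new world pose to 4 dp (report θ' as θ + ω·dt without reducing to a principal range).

(1.3065, 0.8428, -0.3396)

θ' = 0.7854 + -0.75·1.5 = -0.3396
R = v/ω = -0.5/-0.75 = 0.6667
x' = 2 + 0.6667·(sin -0.3396 − sin 0.7854) = 1.3065
y' = 1 − 0.6667·(cos -0.3396 − cos 0.7854) = 0.8428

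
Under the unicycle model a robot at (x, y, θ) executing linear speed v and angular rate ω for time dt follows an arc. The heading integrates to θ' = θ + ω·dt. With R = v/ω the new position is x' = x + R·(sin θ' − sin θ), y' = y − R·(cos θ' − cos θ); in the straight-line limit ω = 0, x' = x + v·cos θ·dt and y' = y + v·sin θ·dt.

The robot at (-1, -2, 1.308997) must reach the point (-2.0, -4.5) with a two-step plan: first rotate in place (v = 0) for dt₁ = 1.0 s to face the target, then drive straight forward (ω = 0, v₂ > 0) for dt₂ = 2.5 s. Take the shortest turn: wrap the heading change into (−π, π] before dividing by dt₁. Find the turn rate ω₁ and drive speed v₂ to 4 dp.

heading to target = atan2(-4.5−-2, -2−-1) = -1.9513
Δθ = wrap(-1.9513 − 1.3090) = 3.0229; ω₁ = Δθ/dt₁ = 3.0229
distance = √((-2−-1)² + (-4.5−-2)²) = 2.6926; v₂ = distance/dt₂ = 1.0770

ω₁ = 3.0229, v₂ = 1.0770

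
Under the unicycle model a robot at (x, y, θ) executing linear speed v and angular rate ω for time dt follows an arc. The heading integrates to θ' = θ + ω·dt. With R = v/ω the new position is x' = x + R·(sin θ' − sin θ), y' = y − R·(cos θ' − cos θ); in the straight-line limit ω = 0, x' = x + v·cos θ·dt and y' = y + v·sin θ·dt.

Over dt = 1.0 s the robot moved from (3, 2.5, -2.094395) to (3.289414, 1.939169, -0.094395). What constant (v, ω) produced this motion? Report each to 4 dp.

Δθ = -0.094395 − -2.094395 = 2.000000
ω = Δθ/dt = 2.000000/1.0 = 2.0000
R = −Δy/(cos θ' − cos θ) = 0.3750
v = R·ω = 0.3750·2.0000 = 0.7500

v = 0.7500, ω = 2.0000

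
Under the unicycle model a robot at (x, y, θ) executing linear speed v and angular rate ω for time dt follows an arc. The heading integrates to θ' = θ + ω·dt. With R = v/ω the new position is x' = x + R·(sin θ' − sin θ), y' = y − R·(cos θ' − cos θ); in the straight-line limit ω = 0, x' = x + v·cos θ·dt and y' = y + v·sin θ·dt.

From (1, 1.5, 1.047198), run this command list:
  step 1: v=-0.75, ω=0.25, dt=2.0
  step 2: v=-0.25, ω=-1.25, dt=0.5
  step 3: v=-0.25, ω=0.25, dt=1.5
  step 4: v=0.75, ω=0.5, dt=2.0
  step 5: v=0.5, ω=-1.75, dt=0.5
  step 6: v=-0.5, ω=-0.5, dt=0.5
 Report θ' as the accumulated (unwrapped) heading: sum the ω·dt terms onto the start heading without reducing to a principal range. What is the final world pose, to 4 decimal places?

(-0.0667, 1.0144, 1.1722)

step 1: θ'=1.5472 (R=-3.0000) → pose (0.5989, 0.0708, 1.5472)
step 2: θ'=0.9222 (R=0.2000) → pose (0.5584, -0.0453, 0.9222)
step 3: θ'=1.2972 (R=-1.0000) → pose (0.3925, -0.3792, 1.2972)
step 4: θ'=2.2972 (R=1.5000) → pose (0.0696, 1.0224, 2.2972)
step 5: θ'=1.4222 (R=-0.2857) → pose (0.0007, 1.2545, 1.4222)
step 6: θ'=1.1722 (R=1.0000) → pose (-0.0667, 1.0144, 1.1722)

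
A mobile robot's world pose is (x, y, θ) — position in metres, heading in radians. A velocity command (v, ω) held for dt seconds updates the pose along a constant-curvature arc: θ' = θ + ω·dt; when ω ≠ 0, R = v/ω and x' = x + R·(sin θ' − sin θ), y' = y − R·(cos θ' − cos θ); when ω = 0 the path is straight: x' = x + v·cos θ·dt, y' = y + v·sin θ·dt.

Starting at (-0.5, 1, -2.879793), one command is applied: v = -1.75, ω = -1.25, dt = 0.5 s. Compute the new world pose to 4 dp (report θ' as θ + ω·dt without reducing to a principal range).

(0.3597, 0.9564, -3.5048)

θ' = -2.8798 + -1.25·0.5 = -3.5048
R = v/ω = -1.75/-1.25 = 1.4000
x' = -0.5 + 1.4000·(sin -3.5048 − sin -2.8798) = 0.3597
y' = 1 − 1.4000·(cos -3.5048 − cos -2.8798) = 0.9564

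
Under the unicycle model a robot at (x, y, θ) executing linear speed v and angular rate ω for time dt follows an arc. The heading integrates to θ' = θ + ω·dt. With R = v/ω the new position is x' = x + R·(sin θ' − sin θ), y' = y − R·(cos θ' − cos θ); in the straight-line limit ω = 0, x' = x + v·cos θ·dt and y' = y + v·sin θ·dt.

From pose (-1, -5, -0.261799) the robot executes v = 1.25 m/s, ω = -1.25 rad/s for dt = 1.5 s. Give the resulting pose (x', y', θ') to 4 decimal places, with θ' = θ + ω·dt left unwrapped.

θ' = -0.2618 + -1.25·1.5 = -2.1368
R = v/ω = 1.25/-1.25 = -1.0000
x' = -1 + -1.0000·(sin -2.1368 − sin -0.2618) = -0.4148
y' = -5 − -1.0000·(cos -2.1368 − cos -0.2618) = -6.5022

(-0.4148, -6.5022, -2.1368)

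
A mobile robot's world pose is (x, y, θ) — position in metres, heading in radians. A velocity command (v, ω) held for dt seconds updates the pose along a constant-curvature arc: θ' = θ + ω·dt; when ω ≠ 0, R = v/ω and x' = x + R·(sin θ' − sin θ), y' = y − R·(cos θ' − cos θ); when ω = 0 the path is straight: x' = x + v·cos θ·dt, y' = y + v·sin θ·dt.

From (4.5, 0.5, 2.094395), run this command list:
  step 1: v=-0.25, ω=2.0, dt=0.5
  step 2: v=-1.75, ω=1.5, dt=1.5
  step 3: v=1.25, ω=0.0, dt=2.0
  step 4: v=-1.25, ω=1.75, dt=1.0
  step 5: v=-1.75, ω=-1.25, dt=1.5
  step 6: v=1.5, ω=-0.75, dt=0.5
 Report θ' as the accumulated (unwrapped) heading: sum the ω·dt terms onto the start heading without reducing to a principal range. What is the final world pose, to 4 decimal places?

step 1: θ'=3.0944 (R=-0.1250) → pose (4.6024, 0.4376, 3.0944)
step 2: θ'=5.3444 (R=-1.1667) → pose (5.5987, 2.2922, 5.3444)
step 3: θ'=5.3444 (straight) → pose (7.0756, 0.2751, 5.3444)
step 4: θ'=7.0944 (R=-0.7143) → pose (5.9814, 0.3450, 7.0944)
step 5: θ'=5.2194 (R=1.4000) → pose (3.7423, 0.6293, 5.2194)
step 6: θ'=4.8444 (R=-2.0000) → pose (3.9765, -0.0786, 4.8444)

(3.9765, -0.0786, 4.8444)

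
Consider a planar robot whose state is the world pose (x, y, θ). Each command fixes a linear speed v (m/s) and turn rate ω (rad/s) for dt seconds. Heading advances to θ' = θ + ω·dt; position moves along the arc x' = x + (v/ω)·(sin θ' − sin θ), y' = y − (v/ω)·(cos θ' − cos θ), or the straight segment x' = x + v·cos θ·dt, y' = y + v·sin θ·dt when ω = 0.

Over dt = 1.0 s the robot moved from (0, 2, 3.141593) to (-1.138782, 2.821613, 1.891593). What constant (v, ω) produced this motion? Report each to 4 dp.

Δθ = 1.891593 − 3.141593 = -1.250000
ω = Δθ/dt = -1.250000/1.0 = -1.2500
R = Δx/(sin θ' − sin θ) = -1.2000
v = R·ω = -1.2000·-1.2500 = 1.5000

v = 1.5000, ω = -1.2500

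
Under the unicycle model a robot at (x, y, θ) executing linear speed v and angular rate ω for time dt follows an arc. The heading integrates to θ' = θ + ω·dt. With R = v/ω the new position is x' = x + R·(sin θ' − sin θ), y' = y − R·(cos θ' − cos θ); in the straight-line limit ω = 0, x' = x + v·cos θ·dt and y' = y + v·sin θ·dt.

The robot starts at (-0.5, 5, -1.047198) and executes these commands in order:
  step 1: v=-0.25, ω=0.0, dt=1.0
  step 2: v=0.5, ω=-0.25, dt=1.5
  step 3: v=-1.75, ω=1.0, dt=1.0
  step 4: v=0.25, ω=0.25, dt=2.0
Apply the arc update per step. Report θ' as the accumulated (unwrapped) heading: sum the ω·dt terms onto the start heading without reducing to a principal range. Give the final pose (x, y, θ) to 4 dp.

(-0.9052, 5.7651, 0.0778)

step 1: θ'=-1.0472 (straight) → pose (-0.6250, 5.2165, -1.0472)
step 2: θ'=-1.4222 (R=-2.0000) → pose (-0.3791, 4.5126, -1.4222)
step 3: θ'=-0.4222 (R=-1.7500) → pose (-1.3927, 5.8499, -0.4222)
step 4: θ'=0.0778 (R=1.0000) → pose (-0.9052, 5.7651, 0.0778)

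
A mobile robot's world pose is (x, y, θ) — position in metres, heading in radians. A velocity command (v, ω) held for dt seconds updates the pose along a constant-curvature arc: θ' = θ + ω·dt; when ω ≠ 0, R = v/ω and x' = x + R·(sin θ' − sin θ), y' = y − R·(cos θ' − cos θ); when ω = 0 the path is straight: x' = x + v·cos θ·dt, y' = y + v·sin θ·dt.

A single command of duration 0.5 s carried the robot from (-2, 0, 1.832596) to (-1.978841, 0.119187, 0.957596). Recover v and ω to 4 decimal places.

Δθ = 0.957596 − 1.832596 = -0.875000
ω = Δθ/dt = -0.875000/0.5 = -1.7500
R = −Δy/(cos θ' − cos θ) = -0.1429
v = R·ω = -0.1429·-1.7500 = 0.2500

v = 0.2500, ω = -1.7500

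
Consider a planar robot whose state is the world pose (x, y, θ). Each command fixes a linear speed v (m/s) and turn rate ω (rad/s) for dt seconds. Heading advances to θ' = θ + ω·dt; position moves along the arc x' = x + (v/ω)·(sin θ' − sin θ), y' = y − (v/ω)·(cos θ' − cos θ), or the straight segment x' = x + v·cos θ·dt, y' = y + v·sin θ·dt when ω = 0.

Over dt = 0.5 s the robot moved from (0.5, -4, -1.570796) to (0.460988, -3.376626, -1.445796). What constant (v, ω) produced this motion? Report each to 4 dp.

Δθ = -1.445796 − -1.570796 = 0.125000
ω = Δθ/dt = 0.125000/0.5 = 0.2500
R = −Δy/(cos θ' − cos θ) = -5.0000
v = R·ω = -5.0000·0.2500 = -1.2500

v = -1.2500, ω = 0.2500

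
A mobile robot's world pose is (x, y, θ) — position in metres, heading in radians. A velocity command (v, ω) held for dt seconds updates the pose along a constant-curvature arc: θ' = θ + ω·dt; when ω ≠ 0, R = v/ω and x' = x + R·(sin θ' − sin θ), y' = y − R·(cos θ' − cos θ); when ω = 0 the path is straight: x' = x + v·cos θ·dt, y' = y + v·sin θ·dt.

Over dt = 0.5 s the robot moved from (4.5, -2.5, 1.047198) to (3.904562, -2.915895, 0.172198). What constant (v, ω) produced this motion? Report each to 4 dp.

Δθ = 0.172198 − 1.047198 = -0.875000
ω = Δθ/dt = -0.875000/0.5 = -1.7500
R = Δx/(sin θ' − sin θ) = 0.8571
v = R·ω = 0.8571·-1.7500 = -1.5000

v = -1.5000, ω = -1.7500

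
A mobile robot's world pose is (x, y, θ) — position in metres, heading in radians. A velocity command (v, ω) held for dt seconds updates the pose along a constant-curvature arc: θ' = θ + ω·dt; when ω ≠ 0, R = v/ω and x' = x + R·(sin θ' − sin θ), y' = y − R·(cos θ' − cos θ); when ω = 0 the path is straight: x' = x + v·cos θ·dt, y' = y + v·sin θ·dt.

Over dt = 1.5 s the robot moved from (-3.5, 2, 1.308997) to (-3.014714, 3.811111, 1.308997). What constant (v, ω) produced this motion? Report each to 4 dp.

v = 1.2500, ω = 0.0000

Δθ = 1.308997 − 1.308997 = 0.000000
ω = Δθ/dt = 0.000000/1.5 = 0.0000
ω = 0 → v = (Δx·cos θ + Δy·sin θ)/dt = 1.2500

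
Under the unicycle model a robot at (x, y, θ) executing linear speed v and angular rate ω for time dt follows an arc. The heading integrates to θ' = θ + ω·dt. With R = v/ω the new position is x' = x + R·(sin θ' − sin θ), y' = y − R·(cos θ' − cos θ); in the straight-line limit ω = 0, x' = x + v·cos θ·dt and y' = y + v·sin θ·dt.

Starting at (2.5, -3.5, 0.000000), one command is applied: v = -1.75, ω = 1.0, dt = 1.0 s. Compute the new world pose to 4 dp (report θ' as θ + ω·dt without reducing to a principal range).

θ' = 0.0000 + 1.0·1.0 = 1.0000
R = v/ω = -1.75/1.0 = -1.7500
x' = 2.5 + -1.7500·(sin 1.0000 − sin 0.0000) = 1.0274
y' = -3.5 − -1.7500·(cos 1.0000 − cos 0.0000) = -4.3045

(1.0274, -4.3045, 1.0000)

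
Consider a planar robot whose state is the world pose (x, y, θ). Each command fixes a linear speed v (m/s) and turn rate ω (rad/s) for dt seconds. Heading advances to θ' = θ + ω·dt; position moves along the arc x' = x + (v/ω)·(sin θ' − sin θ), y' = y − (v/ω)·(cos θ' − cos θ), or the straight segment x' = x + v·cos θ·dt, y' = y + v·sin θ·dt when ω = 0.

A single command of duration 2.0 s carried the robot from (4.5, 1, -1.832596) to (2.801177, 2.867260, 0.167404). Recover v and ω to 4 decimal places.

v = -1.5000, ω = 1.0000

Δθ = 0.167404 − -1.832596 = 2.000000
ω = Δθ/dt = 2.000000/2.0 = 1.0000
R = −Δy/(cos θ' − cos θ) = -1.5000
v = R·ω = -1.5000·1.0000 = -1.5000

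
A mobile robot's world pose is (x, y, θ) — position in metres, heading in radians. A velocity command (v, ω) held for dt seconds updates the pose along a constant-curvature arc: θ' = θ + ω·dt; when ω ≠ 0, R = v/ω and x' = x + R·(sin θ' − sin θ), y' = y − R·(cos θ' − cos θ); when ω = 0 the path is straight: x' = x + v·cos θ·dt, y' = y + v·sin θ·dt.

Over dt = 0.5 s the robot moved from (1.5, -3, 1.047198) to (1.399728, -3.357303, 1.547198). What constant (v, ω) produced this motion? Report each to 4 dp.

Δθ = 1.547198 − 1.047198 = 0.500000
ω = Δθ/dt = 0.500000/0.5 = 1.0000
R = −Δy/(cos θ' − cos θ) = -0.7500
v = R·ω = -0.7500·1.0000 = -0.7500

v = -0.7500, ω = 1.0000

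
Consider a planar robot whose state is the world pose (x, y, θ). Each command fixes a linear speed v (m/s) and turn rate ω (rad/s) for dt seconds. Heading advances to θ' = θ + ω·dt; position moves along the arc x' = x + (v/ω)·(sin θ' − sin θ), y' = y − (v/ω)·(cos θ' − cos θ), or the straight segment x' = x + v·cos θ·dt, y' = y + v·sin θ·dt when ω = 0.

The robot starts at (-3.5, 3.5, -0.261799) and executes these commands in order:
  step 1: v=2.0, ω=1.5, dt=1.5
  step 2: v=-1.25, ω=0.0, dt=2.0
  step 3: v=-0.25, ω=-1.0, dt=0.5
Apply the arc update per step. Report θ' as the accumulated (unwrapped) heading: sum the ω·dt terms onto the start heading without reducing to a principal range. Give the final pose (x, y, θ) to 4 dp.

(-0.9020, 2.9211, 1.4882)

step 1: θ'=1.9882 (R=1.3333) → pose (-1.9360, 5.3284, 1.9882)
step 2: θ'=1.9882 (straight) → pose (-0.9226, 3.0431, 1.9882)
step 3: θ'=1.4882 (R=0.2500) → pose (-0.9020, 2.9211, 1.4882)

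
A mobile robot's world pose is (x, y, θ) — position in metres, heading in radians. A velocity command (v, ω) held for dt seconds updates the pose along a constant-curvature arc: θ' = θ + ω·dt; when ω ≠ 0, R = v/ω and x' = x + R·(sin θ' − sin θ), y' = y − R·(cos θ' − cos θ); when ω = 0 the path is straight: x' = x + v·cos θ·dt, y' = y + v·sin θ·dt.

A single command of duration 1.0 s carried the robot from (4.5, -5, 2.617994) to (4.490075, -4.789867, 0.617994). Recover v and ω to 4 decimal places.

v = 0.2500, ω = -2.0000

Δθ = 0.617994 − 2.617994 = -2.000000
ω = Δθ/dt = -2.000000/1.0 = -2.0000
R = −Δy/(cos θ' − cos θ) = -0.1250
v = R·ω = -0.1250·-2.0000 = 0.2500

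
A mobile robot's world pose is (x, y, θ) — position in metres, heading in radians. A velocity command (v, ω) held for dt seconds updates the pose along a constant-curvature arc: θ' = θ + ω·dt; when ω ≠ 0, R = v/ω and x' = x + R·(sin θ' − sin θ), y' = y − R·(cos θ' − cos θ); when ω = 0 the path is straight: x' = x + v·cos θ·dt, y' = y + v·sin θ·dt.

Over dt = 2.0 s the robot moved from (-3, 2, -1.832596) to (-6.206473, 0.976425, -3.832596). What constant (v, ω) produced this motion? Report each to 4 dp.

Δθ = -3.832596 − -1.832596 = -2.000000
ω = Δθ/dt = -2.000000/2.0 = -1.0000
R = Δx/(sin θ' − sin θ) = -2.0000
v = R·ω = -2.0000·-1.0000 = 2.0000

v = 2.0000, ω = -1.0000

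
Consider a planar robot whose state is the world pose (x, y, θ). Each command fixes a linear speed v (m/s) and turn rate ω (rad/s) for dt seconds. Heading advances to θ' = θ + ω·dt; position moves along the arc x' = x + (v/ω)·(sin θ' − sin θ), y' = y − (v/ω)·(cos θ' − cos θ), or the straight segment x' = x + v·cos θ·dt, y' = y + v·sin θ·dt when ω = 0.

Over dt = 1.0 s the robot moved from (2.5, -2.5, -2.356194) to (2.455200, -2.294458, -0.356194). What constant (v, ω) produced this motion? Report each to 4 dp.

v = -0.2500, ω = 2.0000

Δθ = -0.356194 − -2.356194 = 2.000000
ω = Δθ/dt = 2.000000/1.0 = 2.0000
R = −Δy/(cos θ' − cos θ) = -0.1250
v = R·ω = -0.1250·2.0000 = -0.2500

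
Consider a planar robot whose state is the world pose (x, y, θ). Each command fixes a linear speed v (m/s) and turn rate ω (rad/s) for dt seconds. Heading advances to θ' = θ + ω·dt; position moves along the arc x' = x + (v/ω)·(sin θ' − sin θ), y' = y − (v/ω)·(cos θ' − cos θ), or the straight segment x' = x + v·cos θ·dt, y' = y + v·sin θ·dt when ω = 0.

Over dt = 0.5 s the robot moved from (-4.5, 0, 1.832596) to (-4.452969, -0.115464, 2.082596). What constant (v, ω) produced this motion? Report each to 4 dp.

v = -0.2500, ω = 0.5000

Δθ = 2.082596 − 1.832596 = 0.250000
ω = Δθ/dt = 0.250000/0.5 = 0.5000
R = −Δy/(cos θ' − cos θ) = -0.5000
v = R·ω = -0.5000·0.5000 = -0.2500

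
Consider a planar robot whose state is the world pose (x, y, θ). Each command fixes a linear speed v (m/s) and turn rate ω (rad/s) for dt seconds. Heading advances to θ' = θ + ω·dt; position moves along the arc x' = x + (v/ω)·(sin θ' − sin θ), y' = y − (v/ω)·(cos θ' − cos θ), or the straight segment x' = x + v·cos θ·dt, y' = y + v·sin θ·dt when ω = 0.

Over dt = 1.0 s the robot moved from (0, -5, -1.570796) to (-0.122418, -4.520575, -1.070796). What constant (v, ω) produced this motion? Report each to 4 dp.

Δθ = -1.070796 − -1.570796 = 0.500000
ω = Δθ/dt = 0.500000/1.0 = 0.5000
R = −Δy/(cos θ' − cos θ) = -1.0000
v = R·ω = -1.0000·0.5000 = -0.5000

v = -0.5000, ω = 0.5000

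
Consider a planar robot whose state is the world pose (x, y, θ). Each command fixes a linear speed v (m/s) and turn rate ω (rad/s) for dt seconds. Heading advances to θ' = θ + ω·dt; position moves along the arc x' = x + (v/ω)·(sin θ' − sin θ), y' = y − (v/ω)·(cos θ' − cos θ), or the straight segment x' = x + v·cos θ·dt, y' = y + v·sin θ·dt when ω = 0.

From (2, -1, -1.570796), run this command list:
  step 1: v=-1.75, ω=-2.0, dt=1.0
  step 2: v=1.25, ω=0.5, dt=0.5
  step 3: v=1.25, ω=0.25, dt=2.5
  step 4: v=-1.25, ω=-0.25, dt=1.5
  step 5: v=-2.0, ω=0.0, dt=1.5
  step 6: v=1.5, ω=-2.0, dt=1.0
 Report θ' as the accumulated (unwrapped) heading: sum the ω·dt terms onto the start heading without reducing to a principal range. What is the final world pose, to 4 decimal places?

step 1: θ'=-3.5708 (R=0.8750) → pose (3.2391, -0.2044, -3.5708)
step 2: θ'=-3.3208 (R=2.5000) → pose (2.6444, -0.0176, -3.3208)
step 3: θ'=-2.6958 (R=5.0000) → pose (-0.4027, -0.4262, -2.6958)
step 4: θ'=-3.0708 (R=5.0000) → pose (1.3995, 0.0499, -3.0708)
step 5: θ'=-3.0708 (straight) → pose (4.3919, 0.2621, -3.0708)
step 6: θ'=-5.0708 (R=-0.7500) → pose (3.6365, 1.2733, -5.0708)

(3.6365, 1.2733, -5.0708)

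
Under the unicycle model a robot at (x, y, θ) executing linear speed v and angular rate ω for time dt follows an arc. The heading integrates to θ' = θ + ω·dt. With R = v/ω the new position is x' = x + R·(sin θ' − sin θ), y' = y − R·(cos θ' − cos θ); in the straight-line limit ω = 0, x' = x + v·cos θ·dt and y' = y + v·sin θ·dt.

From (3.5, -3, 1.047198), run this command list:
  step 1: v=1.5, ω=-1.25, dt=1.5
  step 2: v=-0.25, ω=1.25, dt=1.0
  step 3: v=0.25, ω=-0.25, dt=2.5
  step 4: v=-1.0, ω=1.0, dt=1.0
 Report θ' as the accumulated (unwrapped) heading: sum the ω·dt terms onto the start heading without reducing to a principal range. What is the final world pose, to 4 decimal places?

(4.8881, -2.9545, 0.7972)

step 1: θ'=-0.8278 (R=-1.2000) → pose (5.4230, -2.7882, -0.8278)
step 2: θ'=0.4222 (R=-0.2000) → pose (5.1937, -2.7411, 0.4222)
step 3: θ'=-0.2028 (R=-1.0000) → pose (5.8049, -2.6737, -0.2028)
step 4: θ'=0.7972 (R=-1.0000) → pose (4.8881, -2.9545, 0.7972)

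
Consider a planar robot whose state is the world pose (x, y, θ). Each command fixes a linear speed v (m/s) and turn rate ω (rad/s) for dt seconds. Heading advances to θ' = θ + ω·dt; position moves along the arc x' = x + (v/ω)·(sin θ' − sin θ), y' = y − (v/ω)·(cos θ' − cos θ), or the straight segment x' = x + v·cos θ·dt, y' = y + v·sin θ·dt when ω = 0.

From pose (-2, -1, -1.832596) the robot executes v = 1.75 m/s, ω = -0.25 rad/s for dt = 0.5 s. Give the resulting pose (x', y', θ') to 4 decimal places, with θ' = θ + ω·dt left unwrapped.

(-2.2786, -1.8288, -1.9576)

θ' = -1.8326 + -0.25·0.5 = -1.9576
R = v/ω = 1.75/-0.25 = -7.0000
x' = -2 + -7.0000·(sin -1.9576 − sin -1.8326) = -2.2786
y' = -1 − -7.0000·(cos -1.9576 − cos -1.8326) = -1.8288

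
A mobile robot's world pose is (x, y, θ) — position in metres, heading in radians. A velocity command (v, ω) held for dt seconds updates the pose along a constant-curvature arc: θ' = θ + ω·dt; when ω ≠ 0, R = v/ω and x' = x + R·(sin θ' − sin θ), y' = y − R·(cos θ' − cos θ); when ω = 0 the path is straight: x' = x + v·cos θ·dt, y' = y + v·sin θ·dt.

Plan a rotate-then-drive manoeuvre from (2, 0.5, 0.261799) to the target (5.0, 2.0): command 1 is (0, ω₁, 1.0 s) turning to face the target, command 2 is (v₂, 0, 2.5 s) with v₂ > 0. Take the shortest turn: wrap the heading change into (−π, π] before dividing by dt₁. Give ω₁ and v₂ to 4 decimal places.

heading to target = atan2(2−0.5, 5−2) = 0.4636
Δθ = wrap(0.4636 − 0.2618) = 0.2018; ω₁ = Δθ/dt₁ = 0.2018
distance = √((5−2)² + (2−0.5)²) = 3.3541; v₂ = distance/dt₂ = 1.3416

ω₁ = 0.2018, v₂ = 1.3416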